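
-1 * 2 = -2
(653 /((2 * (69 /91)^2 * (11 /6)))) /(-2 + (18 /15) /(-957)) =-112012355 /723672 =-154.78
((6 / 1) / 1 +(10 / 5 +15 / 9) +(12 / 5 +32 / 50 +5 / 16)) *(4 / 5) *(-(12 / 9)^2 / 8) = -15623 / 6750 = -2.31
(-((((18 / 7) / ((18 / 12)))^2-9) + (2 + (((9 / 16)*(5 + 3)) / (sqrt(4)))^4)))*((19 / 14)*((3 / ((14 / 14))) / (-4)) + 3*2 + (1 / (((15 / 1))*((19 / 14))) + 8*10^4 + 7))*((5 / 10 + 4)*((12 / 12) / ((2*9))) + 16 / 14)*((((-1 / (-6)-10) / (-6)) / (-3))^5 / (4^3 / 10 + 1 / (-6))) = 291902907238531072954535 / 15557942177848885248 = 18762.31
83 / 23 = 3.61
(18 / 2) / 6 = 1.50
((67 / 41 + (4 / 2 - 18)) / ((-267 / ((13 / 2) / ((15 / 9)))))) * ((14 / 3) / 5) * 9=160797 / 91225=1.76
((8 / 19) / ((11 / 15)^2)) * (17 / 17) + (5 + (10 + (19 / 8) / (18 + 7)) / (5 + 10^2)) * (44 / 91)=1188784497 / 366115750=3.25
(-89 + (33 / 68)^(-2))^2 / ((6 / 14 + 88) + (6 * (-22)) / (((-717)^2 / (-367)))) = 3406191116960023 / 41976358862031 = 81.15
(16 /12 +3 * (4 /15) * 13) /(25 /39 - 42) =-2288 /8065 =-0.28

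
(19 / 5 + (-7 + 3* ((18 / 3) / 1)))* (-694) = -51356 / 5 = -10271.20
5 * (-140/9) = -700/9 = -77.78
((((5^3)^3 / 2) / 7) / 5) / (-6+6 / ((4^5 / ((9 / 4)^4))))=-25600000000 / 5367243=-4769.67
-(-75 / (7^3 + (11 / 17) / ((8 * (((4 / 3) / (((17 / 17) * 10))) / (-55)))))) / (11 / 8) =163200 / 926431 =0.18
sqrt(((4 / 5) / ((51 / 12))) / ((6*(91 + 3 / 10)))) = 0.02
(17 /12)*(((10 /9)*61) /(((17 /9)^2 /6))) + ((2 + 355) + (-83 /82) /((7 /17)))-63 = 4420495 /9758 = 453.01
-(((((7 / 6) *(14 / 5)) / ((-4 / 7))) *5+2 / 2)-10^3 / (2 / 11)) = 66331 / 12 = 5527.58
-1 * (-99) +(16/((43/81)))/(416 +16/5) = 558072/5633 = 99.07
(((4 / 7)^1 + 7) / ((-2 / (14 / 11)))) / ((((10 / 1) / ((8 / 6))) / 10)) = -212 / 33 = -6.42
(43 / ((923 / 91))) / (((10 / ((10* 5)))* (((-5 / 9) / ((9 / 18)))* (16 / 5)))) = -13545 / 2272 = -5.96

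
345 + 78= 423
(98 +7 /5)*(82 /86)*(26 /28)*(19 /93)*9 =2157051 /13330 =161.82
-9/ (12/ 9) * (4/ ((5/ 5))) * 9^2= -2187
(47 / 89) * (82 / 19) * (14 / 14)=3854 / 1691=2.28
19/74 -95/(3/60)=-140581/74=-1899.74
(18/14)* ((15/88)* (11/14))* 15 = 2025/784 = 2.58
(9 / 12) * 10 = 15 / 2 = 7.50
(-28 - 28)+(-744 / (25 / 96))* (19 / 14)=-688328 / 175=-3933.30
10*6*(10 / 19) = 600 / 19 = 31.58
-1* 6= -6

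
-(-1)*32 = 32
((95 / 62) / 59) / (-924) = -95 / 3379992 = -0.00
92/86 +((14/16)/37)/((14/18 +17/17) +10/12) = 322685/299108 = 1.08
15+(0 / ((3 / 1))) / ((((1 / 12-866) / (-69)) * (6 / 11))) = 15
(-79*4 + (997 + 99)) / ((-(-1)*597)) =260 / 199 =1.31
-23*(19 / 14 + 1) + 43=-157 / 14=-11.21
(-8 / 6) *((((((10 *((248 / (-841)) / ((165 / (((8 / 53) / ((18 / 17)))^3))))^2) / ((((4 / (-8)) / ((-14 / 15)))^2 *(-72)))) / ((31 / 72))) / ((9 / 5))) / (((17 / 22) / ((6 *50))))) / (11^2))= 578951601138434048 / 8083656480136904605772163891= 0.00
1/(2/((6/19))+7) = 0.08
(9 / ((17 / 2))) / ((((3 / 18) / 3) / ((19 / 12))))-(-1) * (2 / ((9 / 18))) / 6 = 1573 / 51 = 30.84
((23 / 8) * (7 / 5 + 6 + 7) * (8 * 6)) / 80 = 621 / 25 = 24.84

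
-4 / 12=-1 / 3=-0.33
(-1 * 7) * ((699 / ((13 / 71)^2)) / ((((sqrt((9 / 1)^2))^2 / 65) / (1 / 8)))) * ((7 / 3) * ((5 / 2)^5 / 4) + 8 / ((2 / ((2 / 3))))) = -313787706715 / 359424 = -873029.37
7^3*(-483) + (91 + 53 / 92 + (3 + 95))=-15224107 / 92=-165479.42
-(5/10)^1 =-1/2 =-0.50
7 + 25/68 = 501/68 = 7.37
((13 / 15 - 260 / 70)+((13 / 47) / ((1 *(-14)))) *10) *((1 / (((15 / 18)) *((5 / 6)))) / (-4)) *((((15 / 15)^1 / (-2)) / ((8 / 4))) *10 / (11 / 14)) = -45084 / 12925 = -3.49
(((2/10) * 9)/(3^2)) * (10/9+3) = 37/45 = 0.82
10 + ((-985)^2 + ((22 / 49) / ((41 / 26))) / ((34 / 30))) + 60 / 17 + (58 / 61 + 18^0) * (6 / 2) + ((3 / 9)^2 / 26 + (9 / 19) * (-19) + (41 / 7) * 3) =472998363607957 / 487499922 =970253.21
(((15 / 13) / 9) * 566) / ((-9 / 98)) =-277340 / 351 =-790.14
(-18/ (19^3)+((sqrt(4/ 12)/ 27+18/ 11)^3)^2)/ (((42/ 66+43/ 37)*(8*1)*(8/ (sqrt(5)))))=18588162325165*sqrt(15)/ 2460484452596544+90509856044895563309101*sqrt(5)/ 541329422708897586314496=0.40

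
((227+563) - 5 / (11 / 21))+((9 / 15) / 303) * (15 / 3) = 867096 / 1111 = 780.46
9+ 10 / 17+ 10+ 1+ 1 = 367 / 17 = 21.59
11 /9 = 1.22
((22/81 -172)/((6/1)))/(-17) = 6955/4131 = 1.68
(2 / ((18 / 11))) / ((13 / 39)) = 11 / 3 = 3.67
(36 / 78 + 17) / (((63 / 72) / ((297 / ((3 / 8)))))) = 1438272 / 91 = 15805.19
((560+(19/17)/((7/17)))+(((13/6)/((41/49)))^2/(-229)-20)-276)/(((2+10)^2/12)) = 25870351805/1164085776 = 22.22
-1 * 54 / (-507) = 18 / 169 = 0.11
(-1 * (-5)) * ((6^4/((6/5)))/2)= 2700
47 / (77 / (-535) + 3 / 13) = 326885 / 604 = 541.20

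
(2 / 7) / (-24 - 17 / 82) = -164 / 13895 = -0.01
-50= -50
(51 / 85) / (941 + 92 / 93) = 279 / 438025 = 0.00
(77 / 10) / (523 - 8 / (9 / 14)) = 693 / 45950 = 0.02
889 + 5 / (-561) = 498724 / 561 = 888.99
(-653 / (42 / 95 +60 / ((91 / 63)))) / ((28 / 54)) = -7258095 / 241948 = -30.00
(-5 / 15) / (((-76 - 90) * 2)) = 1 / 996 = 0.00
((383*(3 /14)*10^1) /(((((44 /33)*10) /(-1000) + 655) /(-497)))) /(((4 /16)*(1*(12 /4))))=-10197375 /12281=-830.34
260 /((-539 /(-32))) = 8320 /539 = 15.44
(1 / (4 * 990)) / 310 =1 / 1227600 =0.00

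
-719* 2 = -1438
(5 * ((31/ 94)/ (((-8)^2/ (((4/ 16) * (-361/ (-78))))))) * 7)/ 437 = 20615/ 43170816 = 0.00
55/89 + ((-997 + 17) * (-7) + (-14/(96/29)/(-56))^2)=90035971169/13123584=6860.62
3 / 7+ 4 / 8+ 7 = 111 / 14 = 7.93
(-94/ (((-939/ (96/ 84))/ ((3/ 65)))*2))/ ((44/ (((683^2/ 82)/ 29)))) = 21924983/ 1862645785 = 0.01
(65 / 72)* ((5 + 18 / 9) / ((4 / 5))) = 2275 / 288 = 7.90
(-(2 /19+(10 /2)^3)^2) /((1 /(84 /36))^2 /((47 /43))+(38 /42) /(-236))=-9212670937596 /96655945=-95314.06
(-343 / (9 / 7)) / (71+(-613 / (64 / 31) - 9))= 153664 / 135315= 1.14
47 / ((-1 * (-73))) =47 / 73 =0.64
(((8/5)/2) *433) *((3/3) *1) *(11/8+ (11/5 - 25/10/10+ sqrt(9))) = 109549/50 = 2190.98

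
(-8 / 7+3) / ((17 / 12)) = 156 / 119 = 1.31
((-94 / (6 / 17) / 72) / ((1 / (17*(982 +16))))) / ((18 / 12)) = -6777917 / 162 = -41838.99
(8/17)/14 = 4/119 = 0.03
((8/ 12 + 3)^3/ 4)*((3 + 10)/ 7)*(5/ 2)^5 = 2235.11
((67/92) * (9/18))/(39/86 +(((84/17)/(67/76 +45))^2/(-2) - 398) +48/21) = -70866834793447/76926534855398836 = -0.00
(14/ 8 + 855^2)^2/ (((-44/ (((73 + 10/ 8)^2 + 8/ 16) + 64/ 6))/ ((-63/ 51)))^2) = 29458352095762416432041569/ 2291728384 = 12854207462555220.69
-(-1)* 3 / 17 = 3 / 17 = 0.18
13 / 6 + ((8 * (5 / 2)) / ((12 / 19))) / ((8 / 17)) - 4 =65.46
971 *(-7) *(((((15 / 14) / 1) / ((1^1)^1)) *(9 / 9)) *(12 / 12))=-14565 / 2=-7282.50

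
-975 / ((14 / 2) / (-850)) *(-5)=-4143750 / 7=-591964.29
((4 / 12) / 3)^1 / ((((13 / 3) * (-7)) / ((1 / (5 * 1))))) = -1 / 1365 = -0.00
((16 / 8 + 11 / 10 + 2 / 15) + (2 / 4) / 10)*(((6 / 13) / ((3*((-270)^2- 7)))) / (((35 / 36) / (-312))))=-28368 / 12756275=-0.00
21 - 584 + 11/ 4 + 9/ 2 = -2223/ 4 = -555.75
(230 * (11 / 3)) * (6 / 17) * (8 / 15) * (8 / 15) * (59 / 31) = 3821312 / 23715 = 161.13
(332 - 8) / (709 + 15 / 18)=1944 / 4259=0.46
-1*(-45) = 45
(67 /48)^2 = 4489 /2304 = 1.95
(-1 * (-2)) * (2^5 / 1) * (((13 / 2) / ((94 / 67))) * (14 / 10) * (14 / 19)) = 1365728 / 4465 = 305.87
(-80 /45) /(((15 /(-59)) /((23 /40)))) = 2714 /675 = 4.02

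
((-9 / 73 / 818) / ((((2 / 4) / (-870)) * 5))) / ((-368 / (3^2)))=-7047 / 5493688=-0.00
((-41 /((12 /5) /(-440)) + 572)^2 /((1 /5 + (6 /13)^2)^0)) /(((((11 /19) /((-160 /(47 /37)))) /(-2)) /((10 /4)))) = 30105719670400 /423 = 71171914114.42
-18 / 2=-9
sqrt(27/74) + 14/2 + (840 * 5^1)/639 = 3 * sqrt(222)/74 + 2891/213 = 14.18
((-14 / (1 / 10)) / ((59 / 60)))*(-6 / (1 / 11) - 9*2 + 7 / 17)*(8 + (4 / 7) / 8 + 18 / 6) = 132153000 / 1003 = 131757.73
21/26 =0.81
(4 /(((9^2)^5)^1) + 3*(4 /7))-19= -421900912493 /24407490807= -17.29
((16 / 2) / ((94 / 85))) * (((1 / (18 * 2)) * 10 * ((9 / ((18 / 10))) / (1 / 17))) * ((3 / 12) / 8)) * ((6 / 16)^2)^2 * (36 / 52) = 2926125 / 40042496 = 0.07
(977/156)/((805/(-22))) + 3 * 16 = 47.83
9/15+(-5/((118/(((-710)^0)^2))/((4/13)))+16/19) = 104129/72865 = 1.43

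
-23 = -23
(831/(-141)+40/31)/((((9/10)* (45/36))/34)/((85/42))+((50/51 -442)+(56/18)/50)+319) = 3488981400/92422940239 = 0.04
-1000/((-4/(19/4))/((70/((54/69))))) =1911875/18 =106215.28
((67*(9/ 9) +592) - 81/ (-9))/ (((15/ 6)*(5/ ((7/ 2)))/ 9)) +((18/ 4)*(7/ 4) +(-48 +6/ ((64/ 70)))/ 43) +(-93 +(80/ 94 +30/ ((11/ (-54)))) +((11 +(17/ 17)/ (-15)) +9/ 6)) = 39036293437/ 26677200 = 1463.28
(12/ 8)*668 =1002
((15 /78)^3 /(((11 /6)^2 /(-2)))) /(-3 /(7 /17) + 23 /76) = 119700 /197516891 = 0.00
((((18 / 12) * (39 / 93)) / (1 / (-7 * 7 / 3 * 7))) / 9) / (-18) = 4459 / 10044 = 0.44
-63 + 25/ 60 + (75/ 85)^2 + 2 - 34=-325315/ 3468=-93.80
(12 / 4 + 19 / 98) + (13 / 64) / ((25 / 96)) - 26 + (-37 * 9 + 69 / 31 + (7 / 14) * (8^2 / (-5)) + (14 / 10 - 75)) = -16435592 / 37975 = -432.80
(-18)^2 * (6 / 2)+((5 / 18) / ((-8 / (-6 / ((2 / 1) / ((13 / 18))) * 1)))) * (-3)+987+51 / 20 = 2824307 / 1440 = 1961.32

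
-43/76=-0.57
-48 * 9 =-432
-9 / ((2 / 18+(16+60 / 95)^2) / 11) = -321651 / 899065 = -0.36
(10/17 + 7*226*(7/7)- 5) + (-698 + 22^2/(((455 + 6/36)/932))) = 86847619/46427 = 1870.63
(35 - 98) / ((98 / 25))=-225 / 14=-16.07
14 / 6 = 7 / 3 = 2.33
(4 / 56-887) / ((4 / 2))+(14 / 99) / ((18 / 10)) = -443.39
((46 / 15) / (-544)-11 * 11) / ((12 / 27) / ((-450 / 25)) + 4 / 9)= -13329981 / 46240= -288.28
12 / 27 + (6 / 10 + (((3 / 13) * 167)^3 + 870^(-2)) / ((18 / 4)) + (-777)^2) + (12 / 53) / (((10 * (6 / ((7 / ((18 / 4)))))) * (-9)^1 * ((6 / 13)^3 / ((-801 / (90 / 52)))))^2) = 8662587212566557385773493 / 14051437082690670000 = 616491.19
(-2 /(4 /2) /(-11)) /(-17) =-1 /187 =-0.01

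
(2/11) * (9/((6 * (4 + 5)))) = 1/33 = 0.03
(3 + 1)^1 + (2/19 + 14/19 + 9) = 263/19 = 13.84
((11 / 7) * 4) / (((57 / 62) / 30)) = 27280 / 133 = 205.11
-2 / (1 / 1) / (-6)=1 / 3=0.33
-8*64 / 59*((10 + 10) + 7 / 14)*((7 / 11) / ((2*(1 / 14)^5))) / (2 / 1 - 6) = 4939375616 / 649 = 7610748.25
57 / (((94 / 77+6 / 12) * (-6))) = -1463 / 265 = -5.52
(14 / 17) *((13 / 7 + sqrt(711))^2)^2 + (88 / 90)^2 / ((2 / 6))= 10922496 *sqrt(79) / 833 + 1686311446616 / 3935925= 544985.09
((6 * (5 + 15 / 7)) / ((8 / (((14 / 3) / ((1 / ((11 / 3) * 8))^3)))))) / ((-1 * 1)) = -17036800 / 27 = -630992.59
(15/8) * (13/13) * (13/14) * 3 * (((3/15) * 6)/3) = 117/56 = 2.09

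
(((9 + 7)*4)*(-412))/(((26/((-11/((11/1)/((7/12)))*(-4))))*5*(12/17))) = -392224/585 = -670.47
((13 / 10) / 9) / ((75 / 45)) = 13 / 150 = 0.09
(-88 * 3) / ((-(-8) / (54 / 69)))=-594 / 23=-25.83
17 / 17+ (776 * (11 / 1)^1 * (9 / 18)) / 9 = 4277 / 9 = 475.22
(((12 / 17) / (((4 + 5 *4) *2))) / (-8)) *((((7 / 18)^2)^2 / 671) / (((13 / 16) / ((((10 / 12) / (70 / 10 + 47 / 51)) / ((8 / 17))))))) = -204085 / 11838242617344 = -0.00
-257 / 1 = -257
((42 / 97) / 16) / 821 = 21 / 637096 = 0.00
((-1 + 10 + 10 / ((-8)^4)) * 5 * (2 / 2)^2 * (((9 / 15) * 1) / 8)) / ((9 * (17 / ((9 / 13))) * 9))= 18437 / 10862592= 0.00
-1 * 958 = -958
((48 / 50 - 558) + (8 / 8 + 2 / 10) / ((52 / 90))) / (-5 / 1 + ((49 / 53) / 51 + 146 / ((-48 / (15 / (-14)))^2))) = 12230931589632 / 108193160725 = 113.05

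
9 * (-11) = -99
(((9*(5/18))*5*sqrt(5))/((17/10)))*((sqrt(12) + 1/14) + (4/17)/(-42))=5875*sqrt(5)/12138 + 250*sqrt(15)/17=58.04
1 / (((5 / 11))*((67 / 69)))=759 / 335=2.27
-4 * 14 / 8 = -7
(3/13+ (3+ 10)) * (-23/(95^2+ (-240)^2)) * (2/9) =-7912/7795125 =-0.00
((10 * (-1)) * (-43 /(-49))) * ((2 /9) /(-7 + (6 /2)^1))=215 /441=0.49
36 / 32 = 9 / 8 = 1.12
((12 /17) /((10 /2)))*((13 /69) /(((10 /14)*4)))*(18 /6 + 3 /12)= 1183 /39100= 0.03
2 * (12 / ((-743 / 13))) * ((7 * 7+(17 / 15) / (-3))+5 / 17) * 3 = -3891784 / 63155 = -61.62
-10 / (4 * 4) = -5 / 8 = -0.62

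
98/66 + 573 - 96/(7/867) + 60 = -2600090/231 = -11255.80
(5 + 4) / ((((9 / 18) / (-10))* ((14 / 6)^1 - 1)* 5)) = -27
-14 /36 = -7 /18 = -0.39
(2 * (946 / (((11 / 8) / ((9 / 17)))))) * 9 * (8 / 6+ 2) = 371520 / 17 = 21854.12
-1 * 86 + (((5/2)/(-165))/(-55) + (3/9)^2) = -85.89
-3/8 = -0.38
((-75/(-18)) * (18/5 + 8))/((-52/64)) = -2320/39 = -59.49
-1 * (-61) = 61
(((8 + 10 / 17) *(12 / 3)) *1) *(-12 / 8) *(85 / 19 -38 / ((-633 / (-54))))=-4326564 / 68153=-63.48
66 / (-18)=-3.67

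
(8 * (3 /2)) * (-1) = -12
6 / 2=3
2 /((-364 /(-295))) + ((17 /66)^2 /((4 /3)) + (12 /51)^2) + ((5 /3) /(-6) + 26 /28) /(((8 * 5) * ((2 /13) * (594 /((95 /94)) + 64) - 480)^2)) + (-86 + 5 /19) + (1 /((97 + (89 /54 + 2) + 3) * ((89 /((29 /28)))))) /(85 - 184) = -1381591885527930790375995925 /16445399868231797086880256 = -84.01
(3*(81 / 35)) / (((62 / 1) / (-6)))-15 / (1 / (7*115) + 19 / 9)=-129068991 / 16604840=-7.77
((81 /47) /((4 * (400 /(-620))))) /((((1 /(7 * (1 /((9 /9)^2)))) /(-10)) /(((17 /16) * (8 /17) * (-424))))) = -931581 /94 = -9910.44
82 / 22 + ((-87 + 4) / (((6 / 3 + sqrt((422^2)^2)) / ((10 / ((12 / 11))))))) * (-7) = 44160661 / 11753676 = 3.76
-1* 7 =-7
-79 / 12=-6.58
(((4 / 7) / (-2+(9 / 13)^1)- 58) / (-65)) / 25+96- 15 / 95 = 352268001 / 3674125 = 95.88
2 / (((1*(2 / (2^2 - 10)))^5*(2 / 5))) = -1215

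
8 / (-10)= -4 / 5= -0.80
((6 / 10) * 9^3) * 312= 682344 / 5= 136468.80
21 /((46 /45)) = 945 /46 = 20.54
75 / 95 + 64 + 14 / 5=6421 / 95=67.59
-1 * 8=-8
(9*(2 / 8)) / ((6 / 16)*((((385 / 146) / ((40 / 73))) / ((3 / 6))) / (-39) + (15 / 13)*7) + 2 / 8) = 1872 / 2651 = 0.71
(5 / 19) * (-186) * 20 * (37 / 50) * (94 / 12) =-107818 / 19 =-5674.63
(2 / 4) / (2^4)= 1 / 32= 0.03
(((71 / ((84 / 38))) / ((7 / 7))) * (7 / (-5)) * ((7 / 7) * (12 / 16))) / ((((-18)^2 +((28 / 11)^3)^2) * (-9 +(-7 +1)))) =2389835789 / 633525640800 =0.00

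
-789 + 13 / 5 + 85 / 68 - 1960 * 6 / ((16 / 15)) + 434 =-227523 / 20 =-11376.15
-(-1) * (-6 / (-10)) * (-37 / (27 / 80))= -592 / 9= -65.78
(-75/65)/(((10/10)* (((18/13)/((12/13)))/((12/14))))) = -60/91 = -0.66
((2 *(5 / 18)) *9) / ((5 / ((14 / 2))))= 7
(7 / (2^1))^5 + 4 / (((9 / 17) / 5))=162143 / 288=563.00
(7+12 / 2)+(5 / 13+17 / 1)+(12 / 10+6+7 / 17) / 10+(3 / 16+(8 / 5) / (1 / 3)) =3194183 / 88400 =36.13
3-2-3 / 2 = -1 / 2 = -0.50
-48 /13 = -3.69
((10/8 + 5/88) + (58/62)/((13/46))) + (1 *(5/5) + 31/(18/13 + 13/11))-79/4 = -26733259/13015288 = -2.05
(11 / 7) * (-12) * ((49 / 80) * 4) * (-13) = 3003 / 5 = 600.60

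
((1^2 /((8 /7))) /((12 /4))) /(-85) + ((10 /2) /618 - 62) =-13026461 /210120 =-62.00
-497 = -497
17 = 17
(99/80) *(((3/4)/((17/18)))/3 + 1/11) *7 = 8379/2720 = 3.08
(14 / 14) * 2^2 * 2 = 8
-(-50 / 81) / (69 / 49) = 2450 / 5589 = 0.44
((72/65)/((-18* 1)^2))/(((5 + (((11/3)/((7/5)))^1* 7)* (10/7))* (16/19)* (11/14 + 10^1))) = 931/77145900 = 0.00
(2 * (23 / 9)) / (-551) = -46 / 4959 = -0.01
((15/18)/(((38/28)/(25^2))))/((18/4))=43750/513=85.28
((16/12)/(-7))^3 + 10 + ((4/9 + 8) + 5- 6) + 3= 189272/9261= 20.44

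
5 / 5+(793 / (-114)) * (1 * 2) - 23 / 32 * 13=-40595 / 1824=-22.26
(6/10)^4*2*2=324/625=0.52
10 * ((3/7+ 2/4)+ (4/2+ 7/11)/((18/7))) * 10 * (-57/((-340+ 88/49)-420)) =14.69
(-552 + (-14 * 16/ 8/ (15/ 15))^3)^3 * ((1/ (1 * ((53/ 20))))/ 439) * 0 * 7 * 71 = 0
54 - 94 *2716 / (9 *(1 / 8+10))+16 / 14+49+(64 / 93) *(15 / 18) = -2696.97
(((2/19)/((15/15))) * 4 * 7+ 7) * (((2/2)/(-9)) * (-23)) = 483/19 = 25.42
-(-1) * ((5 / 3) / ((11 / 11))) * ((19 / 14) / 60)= 19 / 504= 0.04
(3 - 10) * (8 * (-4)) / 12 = 18.67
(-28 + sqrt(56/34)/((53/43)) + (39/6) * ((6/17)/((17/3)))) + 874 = 86 * sqrt(119)/901 + 244611/289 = 847.45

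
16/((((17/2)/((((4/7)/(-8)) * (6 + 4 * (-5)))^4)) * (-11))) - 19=-3585/187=-19.17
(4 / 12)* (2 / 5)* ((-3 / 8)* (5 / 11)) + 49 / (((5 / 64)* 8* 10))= 8599 / 1100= 7.82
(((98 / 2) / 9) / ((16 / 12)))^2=2401 / 144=16.67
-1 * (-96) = 96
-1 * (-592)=592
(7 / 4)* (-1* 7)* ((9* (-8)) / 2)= 441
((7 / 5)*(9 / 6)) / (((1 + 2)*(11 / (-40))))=-28 / 11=-2.55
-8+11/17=-7.35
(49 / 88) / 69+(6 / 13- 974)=-76846595 / 78936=-973.53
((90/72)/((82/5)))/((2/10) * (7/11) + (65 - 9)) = 0.00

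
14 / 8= 7 / 4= 1.75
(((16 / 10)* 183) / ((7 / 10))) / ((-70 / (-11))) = 65.73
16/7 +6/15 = 94/35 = 2.69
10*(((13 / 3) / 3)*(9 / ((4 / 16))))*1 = 520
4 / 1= 4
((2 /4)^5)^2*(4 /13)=1 /3328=0.00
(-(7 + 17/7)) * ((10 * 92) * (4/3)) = -80960/7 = -11565.71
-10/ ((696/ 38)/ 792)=-12540/ 29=-432.41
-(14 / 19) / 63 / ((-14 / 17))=17 / 1197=0.01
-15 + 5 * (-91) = -470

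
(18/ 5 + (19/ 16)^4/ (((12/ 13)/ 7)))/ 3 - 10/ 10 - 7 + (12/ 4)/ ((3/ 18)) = 191416631/ 11796480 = 16.23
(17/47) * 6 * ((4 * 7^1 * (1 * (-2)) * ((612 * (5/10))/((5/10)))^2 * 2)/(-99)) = 475421184/517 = 919576.76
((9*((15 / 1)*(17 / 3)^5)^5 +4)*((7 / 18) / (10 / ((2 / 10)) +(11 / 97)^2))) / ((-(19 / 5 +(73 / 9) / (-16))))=-47508854157437853235512116372791505596120 / 432254276069178249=-109909506481861861393460.80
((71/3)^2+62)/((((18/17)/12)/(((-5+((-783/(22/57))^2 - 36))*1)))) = 17235965361001/594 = 29016776702.02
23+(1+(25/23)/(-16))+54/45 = 46243/1840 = 25.13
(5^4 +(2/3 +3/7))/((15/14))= 584.36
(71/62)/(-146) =-71/9052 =-0.01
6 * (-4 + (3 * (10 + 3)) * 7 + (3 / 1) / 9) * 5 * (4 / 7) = 32320 / 7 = 4617.14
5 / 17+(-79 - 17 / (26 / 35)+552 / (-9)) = -216037 / 1326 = -162.92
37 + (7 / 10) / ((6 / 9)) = 761 / 20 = 38.05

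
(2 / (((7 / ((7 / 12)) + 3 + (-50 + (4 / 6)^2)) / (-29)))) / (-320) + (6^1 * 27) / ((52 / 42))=84638367 / 646880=130.84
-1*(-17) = 17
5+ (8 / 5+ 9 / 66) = 6.74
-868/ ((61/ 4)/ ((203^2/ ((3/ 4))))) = -3127380.28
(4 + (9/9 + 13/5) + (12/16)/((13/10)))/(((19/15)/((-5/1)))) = -15945/494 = -32.28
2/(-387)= -2/387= -0.01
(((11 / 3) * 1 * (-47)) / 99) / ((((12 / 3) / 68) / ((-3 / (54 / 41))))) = 32759 / 486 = 67.41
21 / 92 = 0.23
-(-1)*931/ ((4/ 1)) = 931/ 4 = 232.75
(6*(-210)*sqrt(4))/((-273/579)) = 69480/13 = 5344.62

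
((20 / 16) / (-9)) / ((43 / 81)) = -45 / 172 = -0.26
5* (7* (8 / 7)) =40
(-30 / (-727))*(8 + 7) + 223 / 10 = 166621 / 7270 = 22.92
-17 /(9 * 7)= -17 /63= -0.27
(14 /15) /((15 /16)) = 224 /225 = 1.00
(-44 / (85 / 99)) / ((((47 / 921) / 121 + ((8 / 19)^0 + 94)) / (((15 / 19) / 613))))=-728155494 / 1048101964529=-0.00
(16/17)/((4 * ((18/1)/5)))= 10/153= 0.07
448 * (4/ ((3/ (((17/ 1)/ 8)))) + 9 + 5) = 22624/ 3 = 7541.33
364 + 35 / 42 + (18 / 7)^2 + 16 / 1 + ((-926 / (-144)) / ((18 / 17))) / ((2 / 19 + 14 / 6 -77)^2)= 2904687690007 / 7497000000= 387.45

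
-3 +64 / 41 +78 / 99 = -0.65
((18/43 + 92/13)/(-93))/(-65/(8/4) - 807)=0.00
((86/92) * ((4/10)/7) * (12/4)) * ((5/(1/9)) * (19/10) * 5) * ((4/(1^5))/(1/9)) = 397062/161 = 2466.22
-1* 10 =-10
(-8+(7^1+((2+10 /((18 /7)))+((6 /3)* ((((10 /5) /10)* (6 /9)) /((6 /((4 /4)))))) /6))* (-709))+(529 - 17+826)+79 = -1044154 /135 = -7734.47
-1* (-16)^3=4096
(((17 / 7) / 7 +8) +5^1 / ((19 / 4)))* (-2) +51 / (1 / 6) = 287.20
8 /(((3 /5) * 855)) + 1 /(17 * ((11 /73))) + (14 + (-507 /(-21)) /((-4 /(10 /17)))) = 14579371 /1343034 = 10.86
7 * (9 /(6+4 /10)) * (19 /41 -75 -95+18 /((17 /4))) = -36292725 /22304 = -1627.18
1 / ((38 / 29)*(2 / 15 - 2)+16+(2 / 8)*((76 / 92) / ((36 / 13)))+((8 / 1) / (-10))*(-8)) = 96048 / 1923707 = 0.05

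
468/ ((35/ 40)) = 3744/ 7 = 534.86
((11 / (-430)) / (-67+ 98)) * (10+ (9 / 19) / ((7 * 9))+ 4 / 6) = -46849 / 5318670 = -0.01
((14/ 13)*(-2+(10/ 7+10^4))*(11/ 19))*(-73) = -5916504/ 13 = -455115.69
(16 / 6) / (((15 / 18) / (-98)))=-1568 / 5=-313.60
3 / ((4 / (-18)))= -27 / 2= -13.50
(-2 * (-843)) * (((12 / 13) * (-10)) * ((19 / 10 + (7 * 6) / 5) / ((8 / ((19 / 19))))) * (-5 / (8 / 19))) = 24746265 / 104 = 237944.86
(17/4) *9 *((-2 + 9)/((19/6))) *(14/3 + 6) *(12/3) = 68544/19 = 3607.58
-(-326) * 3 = 978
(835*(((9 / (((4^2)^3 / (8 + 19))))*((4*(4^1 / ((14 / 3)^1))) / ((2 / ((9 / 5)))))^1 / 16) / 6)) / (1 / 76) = 6939351 / 57344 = 121.01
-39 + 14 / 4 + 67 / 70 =-34.54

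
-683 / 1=-683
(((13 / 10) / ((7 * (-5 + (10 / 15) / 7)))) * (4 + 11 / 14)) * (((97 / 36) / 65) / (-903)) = 6499 / 781275600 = 0.00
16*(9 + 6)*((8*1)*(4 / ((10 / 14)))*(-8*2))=-172032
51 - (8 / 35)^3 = 2186113 / 42875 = 50.99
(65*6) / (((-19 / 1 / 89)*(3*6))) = -5785 / 57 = -101.49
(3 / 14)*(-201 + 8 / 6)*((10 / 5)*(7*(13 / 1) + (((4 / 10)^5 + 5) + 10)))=-28348274 / 3125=-9071.45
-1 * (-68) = 68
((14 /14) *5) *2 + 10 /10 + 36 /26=161 /13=12.38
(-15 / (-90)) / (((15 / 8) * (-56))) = -1 / 630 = -0.00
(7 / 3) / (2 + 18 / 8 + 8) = 4 / 21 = 0.19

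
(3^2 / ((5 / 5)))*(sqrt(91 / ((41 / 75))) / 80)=9*sqrt(11193) / 656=1.45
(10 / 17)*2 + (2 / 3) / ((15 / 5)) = 214 / 153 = 1.40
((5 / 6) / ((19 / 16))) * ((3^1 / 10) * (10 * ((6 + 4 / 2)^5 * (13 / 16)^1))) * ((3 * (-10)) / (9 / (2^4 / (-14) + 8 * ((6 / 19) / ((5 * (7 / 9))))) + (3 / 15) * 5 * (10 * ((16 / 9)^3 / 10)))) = 7639341465600 / 57371963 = 133154.61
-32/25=-1.28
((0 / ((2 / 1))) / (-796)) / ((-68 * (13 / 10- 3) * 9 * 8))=0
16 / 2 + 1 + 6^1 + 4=19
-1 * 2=-2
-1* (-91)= 91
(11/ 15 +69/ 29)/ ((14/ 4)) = 0.89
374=374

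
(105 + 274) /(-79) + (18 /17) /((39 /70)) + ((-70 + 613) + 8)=548.10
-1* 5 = -5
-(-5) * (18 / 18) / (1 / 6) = 30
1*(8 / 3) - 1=5 / 3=1.67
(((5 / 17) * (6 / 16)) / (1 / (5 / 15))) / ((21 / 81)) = 135 / 952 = 0.14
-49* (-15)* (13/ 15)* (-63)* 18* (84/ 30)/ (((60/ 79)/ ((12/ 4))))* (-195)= 7789547493/ 5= 1557909498.60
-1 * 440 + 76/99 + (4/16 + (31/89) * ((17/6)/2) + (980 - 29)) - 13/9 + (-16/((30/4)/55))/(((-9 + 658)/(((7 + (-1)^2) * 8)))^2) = 31279952729/61342182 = 509.93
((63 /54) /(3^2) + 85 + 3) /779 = 4759 /42066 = 0.11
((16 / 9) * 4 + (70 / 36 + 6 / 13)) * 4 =38.07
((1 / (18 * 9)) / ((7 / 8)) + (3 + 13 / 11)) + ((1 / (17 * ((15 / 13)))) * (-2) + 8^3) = 273600896 / 530145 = 516.09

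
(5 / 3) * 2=10 / 3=3.33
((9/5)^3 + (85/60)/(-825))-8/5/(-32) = 145537/24750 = 5.88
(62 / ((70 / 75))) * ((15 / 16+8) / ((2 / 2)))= 66495 / 112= 593.71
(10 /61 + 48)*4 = 11752 /61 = 192.66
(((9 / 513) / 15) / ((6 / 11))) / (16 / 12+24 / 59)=0.00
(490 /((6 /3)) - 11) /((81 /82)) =2132 /9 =236.89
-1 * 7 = -7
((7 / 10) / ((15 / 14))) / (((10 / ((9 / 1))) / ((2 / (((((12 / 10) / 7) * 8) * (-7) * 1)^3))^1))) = -49 / 36864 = -0.00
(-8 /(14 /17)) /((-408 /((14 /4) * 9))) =3 /4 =0.75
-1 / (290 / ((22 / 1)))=-0.08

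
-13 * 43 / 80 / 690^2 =-559 / 38088000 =-0.00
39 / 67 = 0.58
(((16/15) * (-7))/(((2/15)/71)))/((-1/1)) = 3976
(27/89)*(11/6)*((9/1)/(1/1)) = 891/178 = 5.01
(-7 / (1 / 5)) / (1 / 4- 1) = 140 / 3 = 46.67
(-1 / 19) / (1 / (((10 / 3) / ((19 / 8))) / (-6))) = 40 / 3249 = 0.01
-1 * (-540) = 540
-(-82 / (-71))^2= -6724 / 5041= -1.33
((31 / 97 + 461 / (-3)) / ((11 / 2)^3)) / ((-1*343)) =356992 / 132851103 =0.00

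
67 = 67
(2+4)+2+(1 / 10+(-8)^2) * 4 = 1322 / 5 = 264.40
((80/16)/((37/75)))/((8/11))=4125/296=13.94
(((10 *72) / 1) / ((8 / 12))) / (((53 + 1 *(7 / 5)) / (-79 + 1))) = -26325 / 17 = -1548.53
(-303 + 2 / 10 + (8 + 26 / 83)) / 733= -122212 / 304195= -0.40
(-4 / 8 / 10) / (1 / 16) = -4 / 5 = -0.80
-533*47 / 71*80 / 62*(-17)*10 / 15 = 34069360 / 6603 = 5159.68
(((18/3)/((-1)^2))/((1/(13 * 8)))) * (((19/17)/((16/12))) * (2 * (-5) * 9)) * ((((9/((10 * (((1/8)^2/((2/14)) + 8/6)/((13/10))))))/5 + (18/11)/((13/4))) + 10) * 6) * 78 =-304291131513408/1294975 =-234978382.99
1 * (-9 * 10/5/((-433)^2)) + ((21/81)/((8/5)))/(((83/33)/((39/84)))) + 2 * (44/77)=36789266989/31372159392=1.17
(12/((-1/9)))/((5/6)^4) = -139968/625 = -223.95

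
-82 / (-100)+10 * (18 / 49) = 4.49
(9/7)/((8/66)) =297/28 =10.61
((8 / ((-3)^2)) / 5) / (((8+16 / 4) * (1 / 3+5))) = 1 / 360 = 0.00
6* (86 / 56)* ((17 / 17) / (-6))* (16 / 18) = -1.37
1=1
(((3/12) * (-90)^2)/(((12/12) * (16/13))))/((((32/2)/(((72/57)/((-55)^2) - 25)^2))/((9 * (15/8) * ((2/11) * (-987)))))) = -57933898904892352797/297673784320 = -194622106.33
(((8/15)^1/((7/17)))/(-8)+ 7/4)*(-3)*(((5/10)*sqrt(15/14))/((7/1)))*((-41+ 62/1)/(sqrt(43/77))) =-2001*sqrt(14190)/24080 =-9.90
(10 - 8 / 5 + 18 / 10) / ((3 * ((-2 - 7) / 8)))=-136 / 45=-3.02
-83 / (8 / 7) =-581 / 8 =-72.62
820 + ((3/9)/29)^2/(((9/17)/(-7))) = 55859101/68121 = 820.00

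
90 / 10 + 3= 12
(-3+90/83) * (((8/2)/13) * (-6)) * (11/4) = 10494/1079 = 9.73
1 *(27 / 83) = 27 / 83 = 0.33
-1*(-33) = 33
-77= -77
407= 407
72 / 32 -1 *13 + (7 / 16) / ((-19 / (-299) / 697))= 1455553 / 304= 4788.00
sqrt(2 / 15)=sqrt(30) / 15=0.37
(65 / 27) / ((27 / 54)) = 130 / 27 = 4.81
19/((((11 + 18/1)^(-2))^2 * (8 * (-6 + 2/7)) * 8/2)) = -94068373/1280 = -73490.92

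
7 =7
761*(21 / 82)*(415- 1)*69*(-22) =-5021645706 / 41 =-122479163.56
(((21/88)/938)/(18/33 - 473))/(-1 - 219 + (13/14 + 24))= 21/7607451752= 0.00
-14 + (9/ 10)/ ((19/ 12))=-1276/ 95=-13.43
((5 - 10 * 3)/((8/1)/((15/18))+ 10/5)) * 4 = -250/29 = -8.62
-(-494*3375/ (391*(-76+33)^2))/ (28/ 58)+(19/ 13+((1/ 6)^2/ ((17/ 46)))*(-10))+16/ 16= 3840929914/ 592103421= 6.49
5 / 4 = 1.25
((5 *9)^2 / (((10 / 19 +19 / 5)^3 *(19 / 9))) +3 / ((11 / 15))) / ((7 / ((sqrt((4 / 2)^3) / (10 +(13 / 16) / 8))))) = 38465195520 *sqrt(2) / 85335492011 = 0.64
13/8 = 1.62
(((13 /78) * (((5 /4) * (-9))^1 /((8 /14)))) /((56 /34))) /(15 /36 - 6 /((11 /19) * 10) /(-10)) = -3.83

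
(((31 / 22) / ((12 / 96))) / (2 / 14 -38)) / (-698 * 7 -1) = 868 / 14245605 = 0.00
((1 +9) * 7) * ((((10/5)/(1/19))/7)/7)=380/7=54.29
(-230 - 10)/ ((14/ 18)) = -2160/ 7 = -308.57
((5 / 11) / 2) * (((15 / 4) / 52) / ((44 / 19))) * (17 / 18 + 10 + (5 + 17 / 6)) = 6175 / 46464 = 0.13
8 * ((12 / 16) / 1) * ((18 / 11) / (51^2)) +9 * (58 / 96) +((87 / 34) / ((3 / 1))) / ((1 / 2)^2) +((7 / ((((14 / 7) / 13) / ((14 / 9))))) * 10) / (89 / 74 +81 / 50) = 44326432457 / 170750448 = 259.60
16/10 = 8/5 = 1.60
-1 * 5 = -5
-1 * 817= -817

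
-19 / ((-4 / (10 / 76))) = 0.62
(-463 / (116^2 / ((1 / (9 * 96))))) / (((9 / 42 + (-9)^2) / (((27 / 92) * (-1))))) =3241 / 22520822784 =0.00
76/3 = 25.33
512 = 512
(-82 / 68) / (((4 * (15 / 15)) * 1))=-0.30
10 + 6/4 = 23/2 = 11.50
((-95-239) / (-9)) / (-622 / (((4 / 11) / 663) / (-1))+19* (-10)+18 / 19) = 12692 / 387784377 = 0.00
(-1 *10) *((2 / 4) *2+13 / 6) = -95 / 3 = -31.67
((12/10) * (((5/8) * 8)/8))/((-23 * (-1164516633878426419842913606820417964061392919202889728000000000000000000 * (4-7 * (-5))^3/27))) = 3/235376760106043061684329069864970160567944982400964883382272000000000000000000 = 0.00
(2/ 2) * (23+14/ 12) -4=20.17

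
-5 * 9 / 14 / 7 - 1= -143 / 98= -1.46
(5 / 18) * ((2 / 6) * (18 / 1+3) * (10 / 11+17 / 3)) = 7595 / 594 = 12.79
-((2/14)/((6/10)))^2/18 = -0.00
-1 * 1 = -1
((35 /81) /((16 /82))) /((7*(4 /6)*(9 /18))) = 0.95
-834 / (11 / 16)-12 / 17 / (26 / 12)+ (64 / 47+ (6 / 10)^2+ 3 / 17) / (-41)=-1213.46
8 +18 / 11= 9.64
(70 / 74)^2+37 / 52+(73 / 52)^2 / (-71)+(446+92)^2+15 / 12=76074179959119 / 262826096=289446.83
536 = 536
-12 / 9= -4 / 3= -1.33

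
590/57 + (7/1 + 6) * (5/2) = 4885/114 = 42.85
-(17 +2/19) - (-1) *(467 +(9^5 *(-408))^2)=11028057492041764/19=580424078528513.89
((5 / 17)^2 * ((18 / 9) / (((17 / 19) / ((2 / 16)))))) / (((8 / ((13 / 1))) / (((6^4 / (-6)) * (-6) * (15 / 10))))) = 1500525 / 19652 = 76.35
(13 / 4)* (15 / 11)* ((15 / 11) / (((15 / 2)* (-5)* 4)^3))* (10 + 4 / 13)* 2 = -67 / 1815000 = -0.00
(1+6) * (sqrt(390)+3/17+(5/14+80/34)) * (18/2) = 6183/34+63 * sqrt(390) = 1426.00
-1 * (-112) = 112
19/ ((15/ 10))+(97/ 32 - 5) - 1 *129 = -11357/ 96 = -118.30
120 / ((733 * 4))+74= 54272 / 733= 74.04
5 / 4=1.25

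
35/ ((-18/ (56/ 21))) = -140/ 27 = -5.19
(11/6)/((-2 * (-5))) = 11/60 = 0.18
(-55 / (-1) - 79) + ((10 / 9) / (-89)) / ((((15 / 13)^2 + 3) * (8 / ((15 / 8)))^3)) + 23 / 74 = -2494838055453 / 105315303424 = -23.69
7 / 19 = 0.37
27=27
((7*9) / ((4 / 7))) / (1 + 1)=441 / 8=55.12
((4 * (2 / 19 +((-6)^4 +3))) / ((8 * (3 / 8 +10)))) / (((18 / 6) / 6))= 197464 / 1577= 125.21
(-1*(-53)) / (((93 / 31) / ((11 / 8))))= 583 / 24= 24.29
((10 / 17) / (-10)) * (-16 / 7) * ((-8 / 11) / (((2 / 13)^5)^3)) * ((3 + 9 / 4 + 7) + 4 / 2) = -2917595901803173149 / 1340416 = -2176634643128.08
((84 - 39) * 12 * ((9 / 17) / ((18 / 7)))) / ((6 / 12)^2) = 7560 / 17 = 444.71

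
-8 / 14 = -4 / 7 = -0.57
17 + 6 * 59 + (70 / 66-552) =-5938 / 33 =-179.94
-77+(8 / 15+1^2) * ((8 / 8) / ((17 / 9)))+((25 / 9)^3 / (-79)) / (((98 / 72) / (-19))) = -1929618776 / 26651835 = -72.40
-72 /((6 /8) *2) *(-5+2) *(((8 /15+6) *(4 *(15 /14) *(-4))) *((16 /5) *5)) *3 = -774144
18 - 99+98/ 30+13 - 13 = -1166/ 15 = -77.73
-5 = -5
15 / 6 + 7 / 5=39 / 10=3.90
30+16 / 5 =166 / 5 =33.20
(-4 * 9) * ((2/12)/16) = -3/8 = -0.38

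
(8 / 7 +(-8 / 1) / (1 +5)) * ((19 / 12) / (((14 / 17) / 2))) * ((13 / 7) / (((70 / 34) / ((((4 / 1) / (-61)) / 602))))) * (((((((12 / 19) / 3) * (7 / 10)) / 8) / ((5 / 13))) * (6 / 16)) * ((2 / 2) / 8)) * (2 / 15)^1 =48841 / 2267216280000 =0.00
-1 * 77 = -77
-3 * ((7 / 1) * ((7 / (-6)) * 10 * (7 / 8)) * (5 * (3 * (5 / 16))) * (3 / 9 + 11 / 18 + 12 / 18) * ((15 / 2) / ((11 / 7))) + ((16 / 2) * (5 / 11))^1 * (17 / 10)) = 43413677 / 5632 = 7708.39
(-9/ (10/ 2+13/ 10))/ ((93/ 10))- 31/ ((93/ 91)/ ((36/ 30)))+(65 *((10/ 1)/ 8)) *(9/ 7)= 884197/ 13020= 67.91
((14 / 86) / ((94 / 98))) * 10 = 3430 / 2021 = 1.70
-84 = -84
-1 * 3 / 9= -1 / 3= -0.33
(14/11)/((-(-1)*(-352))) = -7/1936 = -0.00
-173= -173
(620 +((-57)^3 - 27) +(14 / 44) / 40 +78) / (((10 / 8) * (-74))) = 162379353 / 81400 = 1994.83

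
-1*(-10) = 10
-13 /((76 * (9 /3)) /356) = -1157 /57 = -20.30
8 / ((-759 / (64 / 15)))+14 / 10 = 15427 / 11385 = 1.36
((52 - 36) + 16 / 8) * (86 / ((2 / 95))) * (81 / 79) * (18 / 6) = 226174.56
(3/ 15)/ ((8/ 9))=9/ 40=0.22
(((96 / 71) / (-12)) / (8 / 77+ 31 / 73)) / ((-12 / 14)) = 157388 / 632823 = 0.25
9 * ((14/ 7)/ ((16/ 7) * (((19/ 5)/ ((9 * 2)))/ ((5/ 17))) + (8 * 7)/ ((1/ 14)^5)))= 14175/ 23718039692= 0.00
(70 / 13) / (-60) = -7 / 78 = -0.09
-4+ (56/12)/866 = -3.99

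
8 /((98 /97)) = 388 /49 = 7.92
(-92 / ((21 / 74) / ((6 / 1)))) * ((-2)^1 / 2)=13616 / 7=1945.14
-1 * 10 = -10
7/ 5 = 1.40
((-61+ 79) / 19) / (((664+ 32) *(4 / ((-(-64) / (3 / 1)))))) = 4 / 551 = 0.01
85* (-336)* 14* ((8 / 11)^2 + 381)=-18458613600 / 121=-152550525.62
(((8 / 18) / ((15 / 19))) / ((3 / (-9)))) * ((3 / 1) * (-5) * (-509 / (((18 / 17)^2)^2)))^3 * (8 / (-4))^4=-36495054217016299898452775 / 6025163444928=-6057106093567.96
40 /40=1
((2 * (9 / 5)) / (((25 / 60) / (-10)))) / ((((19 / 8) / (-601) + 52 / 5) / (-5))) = 1153920 / 27769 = 41.55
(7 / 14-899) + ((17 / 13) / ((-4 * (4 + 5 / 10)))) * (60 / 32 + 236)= -1714343 / 1872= -915.78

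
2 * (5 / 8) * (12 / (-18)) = -5 / 6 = -0.83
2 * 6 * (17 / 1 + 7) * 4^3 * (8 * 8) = 1179648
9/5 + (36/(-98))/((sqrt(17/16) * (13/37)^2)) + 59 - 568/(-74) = 12668/185 - 98568 * sqrt(17)/140777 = 65.59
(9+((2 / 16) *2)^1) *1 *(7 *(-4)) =-259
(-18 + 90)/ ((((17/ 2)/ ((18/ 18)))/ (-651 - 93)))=-107136/ 17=-6302.12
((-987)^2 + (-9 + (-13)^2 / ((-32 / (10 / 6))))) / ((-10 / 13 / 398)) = -48386479661 / 96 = -504025829.80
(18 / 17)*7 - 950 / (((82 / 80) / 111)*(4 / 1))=-17921334 / 697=-25712.10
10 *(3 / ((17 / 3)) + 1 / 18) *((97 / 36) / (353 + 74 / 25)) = 2170375 / 49015692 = 0.04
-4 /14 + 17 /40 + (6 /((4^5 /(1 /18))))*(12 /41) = 51203 /367360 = 0.14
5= 5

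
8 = 8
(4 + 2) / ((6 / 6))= 6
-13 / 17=-0.76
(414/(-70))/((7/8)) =-1656/245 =-6.76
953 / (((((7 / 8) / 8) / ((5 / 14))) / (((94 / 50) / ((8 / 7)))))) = 179164 / 35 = 5118.97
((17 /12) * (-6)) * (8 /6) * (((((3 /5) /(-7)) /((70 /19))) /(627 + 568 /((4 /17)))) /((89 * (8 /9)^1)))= 2907 /2652360200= 0.00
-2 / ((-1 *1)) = 2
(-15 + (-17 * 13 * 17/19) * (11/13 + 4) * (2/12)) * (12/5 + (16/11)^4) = -1670943354/1390895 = -1201.34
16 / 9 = 1.78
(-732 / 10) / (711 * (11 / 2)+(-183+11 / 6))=-549 / 27970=-0.02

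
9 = 9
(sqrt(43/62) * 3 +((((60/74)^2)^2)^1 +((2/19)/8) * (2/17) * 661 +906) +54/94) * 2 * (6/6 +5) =18 * sqrt(2666)/31 +310019251244646/28451638141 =10926.34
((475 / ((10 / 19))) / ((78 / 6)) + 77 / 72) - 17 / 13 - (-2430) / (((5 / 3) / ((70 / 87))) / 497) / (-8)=-1976351027 / 27144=-72809.87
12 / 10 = 6 / 5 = 1.20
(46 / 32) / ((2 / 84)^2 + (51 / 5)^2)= 253575 / 18352756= 0.01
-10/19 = -0.53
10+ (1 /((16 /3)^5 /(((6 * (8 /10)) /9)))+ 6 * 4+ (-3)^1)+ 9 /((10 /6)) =4771037 /131072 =36.40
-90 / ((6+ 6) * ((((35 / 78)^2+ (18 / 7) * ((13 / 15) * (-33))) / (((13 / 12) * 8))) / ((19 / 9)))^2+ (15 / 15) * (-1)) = -3073731278436000 / 6551183607817187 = -0.47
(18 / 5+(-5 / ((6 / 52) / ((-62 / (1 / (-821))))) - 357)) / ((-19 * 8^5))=33091601 / 9338880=3.54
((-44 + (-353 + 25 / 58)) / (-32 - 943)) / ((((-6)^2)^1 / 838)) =3212473 / 339300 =9.47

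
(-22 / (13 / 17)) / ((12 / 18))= -561 / 13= -43.15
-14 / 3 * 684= -3192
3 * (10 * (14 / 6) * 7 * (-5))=-2450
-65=-65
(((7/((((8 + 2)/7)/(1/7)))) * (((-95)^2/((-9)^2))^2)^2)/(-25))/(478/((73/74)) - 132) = -27120627231096875/2215700823312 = -12240.20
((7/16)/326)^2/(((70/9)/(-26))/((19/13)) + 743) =8379/3455735031808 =0.00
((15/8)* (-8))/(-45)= 1/3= 0.33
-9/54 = -1/6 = -0.17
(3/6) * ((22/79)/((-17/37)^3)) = -557183/388127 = -1.44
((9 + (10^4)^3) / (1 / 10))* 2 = 20000000000180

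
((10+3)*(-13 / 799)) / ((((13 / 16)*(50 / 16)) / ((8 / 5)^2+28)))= -1271296 / 499375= -2.55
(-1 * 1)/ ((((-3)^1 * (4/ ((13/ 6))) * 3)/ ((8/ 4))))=13/ 108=0.12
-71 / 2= -35.50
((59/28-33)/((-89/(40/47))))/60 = 865/175686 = 0.00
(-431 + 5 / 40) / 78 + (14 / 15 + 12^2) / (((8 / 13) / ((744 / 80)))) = 11360861 / 5200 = 2184.78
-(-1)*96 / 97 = 96 / 97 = 0.99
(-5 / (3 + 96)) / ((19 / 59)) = -295 / 1881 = -0.16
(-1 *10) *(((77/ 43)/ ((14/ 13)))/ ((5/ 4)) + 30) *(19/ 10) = -595.27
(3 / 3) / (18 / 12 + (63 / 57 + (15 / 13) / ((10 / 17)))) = 247 / 1128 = 0.22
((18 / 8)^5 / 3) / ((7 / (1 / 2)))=19683 / 14336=1.37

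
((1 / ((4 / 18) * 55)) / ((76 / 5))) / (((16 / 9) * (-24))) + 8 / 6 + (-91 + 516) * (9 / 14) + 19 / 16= 1239245705 / 4494336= 275.73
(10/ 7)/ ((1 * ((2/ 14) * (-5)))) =-2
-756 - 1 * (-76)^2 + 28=-6504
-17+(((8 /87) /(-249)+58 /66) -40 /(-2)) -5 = -267265 /238293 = -1.12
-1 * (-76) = 76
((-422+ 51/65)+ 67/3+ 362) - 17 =-10507/195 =-53.88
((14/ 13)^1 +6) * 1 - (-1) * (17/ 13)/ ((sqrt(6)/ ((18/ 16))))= 51 * sqrt(6)/ 208 +92/ 13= 7.68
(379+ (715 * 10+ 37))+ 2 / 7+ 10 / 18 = 476711 / 63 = 7566.84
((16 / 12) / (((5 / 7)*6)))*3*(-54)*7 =-1764 / 5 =-352.80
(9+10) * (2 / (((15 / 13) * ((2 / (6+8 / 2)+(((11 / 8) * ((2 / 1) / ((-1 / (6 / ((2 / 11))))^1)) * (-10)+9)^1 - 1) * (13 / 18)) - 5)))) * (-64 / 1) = -379392 / 118151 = -3.21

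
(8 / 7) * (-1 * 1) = -8 / 7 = -1.14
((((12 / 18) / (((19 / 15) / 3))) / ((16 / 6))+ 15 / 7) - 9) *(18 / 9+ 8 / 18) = -12221 / 798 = -15.31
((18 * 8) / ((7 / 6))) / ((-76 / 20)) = -4320 / 133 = -32.48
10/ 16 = 5/ 8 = 0.62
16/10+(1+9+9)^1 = 20.60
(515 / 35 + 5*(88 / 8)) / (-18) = -244 / 63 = -3.87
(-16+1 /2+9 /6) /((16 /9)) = -63 /8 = -7.88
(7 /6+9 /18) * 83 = 415 /3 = 138.33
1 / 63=0.02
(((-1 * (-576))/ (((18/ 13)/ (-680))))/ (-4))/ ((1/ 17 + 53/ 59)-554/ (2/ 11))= -70932160/ 3055181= -23.22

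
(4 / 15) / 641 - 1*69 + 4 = -624971 / 9615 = -65.00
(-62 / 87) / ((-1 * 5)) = 62 / 435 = 0.14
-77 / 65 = -1.18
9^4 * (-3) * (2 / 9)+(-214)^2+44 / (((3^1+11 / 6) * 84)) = 8408688 / 203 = 41422.11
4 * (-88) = -352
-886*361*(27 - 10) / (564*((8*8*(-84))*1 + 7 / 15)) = 13593455 / 7579502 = 1.79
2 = 2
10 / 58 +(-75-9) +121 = 1078 / 29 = 37.17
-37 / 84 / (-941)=37 / 79044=0.00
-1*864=-864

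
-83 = -83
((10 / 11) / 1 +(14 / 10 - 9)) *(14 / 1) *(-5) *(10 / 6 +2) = 5152 / 3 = 1717.33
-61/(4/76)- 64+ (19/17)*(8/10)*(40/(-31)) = -645129/527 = -1224.15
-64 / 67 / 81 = -64 / 5427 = -0.01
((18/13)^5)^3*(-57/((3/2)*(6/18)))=-769117030278430261248/51185893014090757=-15025.96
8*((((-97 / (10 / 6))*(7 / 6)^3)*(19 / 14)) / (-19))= 4753 / 90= 52.81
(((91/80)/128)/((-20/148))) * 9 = -30303/51200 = -0.59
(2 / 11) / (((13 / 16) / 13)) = 32 / 11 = 2.91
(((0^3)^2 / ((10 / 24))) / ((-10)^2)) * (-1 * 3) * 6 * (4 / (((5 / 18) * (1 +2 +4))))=0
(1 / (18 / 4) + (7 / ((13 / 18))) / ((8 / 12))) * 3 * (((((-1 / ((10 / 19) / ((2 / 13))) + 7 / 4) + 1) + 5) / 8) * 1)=3348653 / 81120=41.28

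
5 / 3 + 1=8 / 3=2.67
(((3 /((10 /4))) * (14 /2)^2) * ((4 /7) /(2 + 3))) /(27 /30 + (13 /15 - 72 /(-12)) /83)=83664 /12235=6.84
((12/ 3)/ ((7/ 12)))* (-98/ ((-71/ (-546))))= -366912/ 71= -5167.77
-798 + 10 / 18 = -7177 / 9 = -797.44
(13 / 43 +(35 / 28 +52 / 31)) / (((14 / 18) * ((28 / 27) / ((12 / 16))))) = 3.00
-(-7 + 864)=-857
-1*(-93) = 93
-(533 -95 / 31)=-16428 / 31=-529.94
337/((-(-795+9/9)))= 337/794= 0.42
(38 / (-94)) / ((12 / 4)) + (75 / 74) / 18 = -1637 / 20868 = -0.08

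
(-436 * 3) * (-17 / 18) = 1235.33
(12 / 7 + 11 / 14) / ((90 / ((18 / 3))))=1 / 6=0.17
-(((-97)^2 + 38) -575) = -8872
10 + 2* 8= 26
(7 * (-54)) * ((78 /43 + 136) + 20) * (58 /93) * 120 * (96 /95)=-114260170752 /25327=-4511397.75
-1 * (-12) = 12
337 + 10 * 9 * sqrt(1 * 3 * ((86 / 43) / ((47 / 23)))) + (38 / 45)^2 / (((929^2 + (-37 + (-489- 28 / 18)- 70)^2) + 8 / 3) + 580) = 90 * sqrt(6486) / 47 + 833033679869 / 2471910025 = 491.22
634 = 634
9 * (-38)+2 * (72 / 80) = -1701 / 5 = -340.20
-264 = -264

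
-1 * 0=0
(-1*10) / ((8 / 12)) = -15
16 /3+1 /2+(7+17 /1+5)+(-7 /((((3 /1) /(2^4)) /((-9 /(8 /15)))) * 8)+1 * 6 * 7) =1867 /12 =155.58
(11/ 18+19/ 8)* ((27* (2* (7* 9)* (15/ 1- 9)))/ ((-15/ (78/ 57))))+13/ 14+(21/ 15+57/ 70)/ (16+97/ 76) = -277386801/ 49894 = -5559.52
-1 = -1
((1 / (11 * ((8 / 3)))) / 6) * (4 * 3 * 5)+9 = 411 / 44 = 9.34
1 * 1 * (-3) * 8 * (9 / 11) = -216 / 11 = -19.64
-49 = -49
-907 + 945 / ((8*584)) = -4236559 / 4672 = -906.80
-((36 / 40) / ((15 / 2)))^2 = -9 / 625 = -0.01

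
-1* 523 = -523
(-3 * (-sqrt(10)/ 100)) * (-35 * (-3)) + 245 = 63 * sqrt(10)/ 20 + 245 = 254.96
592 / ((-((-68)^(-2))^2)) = -12657774592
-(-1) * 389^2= 151321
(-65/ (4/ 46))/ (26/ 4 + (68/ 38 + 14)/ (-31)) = -880555/ 7057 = -124.78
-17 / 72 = -0.24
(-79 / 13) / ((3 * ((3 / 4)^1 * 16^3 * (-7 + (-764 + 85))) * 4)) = 79 / 328753152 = 0.00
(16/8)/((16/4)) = 1/2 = 0.50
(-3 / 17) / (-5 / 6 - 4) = 18 / 493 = 0.04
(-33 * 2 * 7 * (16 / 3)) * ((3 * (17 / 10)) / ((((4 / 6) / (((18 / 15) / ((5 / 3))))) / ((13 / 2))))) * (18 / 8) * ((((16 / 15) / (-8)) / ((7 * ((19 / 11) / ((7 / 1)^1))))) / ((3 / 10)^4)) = 1891573.89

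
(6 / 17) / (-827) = -6 / 14059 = -0.00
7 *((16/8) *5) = 70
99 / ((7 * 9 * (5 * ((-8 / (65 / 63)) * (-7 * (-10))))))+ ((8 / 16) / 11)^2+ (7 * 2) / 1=418394677 / 29882160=14.00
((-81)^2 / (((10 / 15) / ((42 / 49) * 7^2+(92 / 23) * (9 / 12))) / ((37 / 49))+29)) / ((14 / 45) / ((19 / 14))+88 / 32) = 112080906900 / 1476926117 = 75.89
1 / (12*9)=1 / 108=0.01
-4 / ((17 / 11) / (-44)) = 1936 / 17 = 113.88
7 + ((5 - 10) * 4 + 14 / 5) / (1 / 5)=-79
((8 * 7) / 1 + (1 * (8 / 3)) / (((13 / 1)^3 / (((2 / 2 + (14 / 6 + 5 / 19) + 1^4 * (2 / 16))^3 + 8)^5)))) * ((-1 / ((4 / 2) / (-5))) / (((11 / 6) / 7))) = 91371352834342241844309877396144732072066417015 / 10538415998705623683335358103162340769792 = 8670311.82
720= 720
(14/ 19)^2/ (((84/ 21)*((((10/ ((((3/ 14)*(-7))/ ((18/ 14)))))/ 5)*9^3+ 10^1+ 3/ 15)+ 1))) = -1715/ 15648628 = -0.00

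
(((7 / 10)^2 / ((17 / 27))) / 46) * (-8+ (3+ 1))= -1323 / 19550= -0.07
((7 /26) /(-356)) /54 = -7 /499824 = -0.00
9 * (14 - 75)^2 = 33489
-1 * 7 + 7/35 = -34/5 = -6.80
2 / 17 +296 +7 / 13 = 65561 / 221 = 296.66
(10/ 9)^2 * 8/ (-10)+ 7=487/ 81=6.01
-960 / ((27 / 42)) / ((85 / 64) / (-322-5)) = 367676.24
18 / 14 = 1.29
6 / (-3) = -2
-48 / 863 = -0.06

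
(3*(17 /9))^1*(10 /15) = 34 /9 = 3.78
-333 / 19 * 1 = -333 / 19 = -17.53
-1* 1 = -1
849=849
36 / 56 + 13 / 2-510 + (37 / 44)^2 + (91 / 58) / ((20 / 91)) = -972716851 / 1965040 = -495.01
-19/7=-2.71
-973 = -973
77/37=2.08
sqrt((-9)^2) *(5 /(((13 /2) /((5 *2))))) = 900 /13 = 69.23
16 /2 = 8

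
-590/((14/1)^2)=-295/98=-3.01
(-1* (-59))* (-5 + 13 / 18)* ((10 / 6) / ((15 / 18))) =-4543 / 9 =-504.78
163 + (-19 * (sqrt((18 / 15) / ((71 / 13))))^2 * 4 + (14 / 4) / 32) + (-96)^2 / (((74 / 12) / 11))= 13942655081 / 840640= 16585.76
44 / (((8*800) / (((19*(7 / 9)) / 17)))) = 1463 / 244800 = 0.01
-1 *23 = -23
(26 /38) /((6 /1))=13 /114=0.11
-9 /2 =-4.50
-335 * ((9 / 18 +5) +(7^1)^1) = -8375 / 2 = -4187.50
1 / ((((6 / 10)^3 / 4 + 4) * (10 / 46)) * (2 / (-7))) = -8050 / 2027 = -3.97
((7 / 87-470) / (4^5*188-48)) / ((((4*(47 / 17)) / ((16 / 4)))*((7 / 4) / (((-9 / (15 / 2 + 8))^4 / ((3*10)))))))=-1013326038 / 529956472169845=-0.00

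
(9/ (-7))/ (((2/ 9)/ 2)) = -81/ 7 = -11.57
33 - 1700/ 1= -1667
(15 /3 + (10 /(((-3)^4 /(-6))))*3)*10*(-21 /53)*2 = -3500 /159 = -22.01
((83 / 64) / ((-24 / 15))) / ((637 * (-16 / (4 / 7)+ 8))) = 83 / 1304576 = 0.00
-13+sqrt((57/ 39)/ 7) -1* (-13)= sqrt(1729)/ 91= 0.46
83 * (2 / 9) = 166 / 9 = 18.44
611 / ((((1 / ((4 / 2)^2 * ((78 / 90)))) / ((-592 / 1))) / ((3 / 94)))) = -40019.20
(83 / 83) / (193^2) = 1 / 37249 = 0.00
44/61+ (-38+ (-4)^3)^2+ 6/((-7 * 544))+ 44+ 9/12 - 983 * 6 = 528625901/116144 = 4551.47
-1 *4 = -4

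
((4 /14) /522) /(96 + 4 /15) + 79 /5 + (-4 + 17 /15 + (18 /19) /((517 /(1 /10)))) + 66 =179434734377 /2273238660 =78.93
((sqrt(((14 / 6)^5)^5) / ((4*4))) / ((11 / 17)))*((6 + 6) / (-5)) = -235301882417*sqrt(21) / 116917020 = -9222.68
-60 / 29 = -2.07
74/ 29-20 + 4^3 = 1350/ 29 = 46.55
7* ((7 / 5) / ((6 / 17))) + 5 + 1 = 1013 / 30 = 33.77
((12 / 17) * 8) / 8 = 12 / 17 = 0.71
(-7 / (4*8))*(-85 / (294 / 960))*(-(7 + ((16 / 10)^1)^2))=-4063 / 7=-580.43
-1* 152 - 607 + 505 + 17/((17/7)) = -247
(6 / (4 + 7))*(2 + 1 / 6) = 13 / 11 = 1.18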